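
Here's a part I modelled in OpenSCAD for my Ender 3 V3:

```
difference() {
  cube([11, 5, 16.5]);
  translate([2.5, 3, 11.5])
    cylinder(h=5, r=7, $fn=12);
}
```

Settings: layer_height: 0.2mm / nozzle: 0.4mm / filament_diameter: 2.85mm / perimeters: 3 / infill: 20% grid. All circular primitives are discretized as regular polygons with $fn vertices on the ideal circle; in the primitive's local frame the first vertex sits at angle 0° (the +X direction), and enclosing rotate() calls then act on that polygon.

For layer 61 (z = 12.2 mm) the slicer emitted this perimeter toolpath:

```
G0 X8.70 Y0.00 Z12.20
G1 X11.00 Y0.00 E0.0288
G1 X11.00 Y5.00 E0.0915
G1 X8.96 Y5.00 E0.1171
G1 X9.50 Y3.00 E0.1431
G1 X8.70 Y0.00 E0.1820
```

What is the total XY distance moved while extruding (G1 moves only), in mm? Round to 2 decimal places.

14.52 mm

Sum the Euclidean lengths of each G1 segment: total = 14.52 mm.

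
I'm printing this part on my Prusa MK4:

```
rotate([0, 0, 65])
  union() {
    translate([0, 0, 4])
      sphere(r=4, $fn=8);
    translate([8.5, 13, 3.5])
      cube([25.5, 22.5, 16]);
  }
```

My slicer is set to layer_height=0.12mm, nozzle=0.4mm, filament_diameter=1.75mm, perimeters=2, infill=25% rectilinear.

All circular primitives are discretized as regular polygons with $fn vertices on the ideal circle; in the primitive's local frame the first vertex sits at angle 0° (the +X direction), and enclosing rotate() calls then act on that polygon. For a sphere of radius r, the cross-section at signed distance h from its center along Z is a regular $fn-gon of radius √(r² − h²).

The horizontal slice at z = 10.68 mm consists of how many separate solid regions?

At z = 10.68 mm: the sphere is not intersected at this z (|z−center|=6.680 > r=4); the cube at (8.5, 13) is present — its section is the full 25.5×22.5 rectangle; Taking the union: only the 25.5×22.5 cube at (8.5, 13) is present, so the union is just that shape — 1 connected region; (rotated 65° about Z; rotation is an isometry so areas/perimeters/island counts are preserved). The result has 1 disconnected region.

1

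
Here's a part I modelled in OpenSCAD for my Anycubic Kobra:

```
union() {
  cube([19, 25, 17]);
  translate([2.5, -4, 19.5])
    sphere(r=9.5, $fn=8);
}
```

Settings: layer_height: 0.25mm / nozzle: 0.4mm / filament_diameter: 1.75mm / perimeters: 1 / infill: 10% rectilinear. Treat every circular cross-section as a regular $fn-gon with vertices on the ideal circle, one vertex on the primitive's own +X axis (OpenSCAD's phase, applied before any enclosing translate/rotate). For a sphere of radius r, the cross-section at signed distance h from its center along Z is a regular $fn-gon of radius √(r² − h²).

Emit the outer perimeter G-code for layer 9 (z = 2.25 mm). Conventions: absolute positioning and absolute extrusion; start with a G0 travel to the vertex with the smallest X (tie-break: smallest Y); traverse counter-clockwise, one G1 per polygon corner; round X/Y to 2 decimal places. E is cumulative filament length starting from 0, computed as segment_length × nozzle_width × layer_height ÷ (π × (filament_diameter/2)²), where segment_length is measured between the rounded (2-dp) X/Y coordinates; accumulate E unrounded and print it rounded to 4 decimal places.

G0 X0.00 Y0.00 Z2.25
G1 X19.00 Y0.00 E0.7899
G1 X19.00 Y25.00 E1.8293
G1 X0.00 Y25.00 E2.6192
G1 X0.00 Y0.00 E3.6586

At z = 2.25 mm: the 19×25 cube contributes its full rectangle; the sphere at (2.5, -4) is absent (|z−center|=17.250 > r=9.5); Combining (union): only the 19×25 cube is present, so the union is just that shape — 1 connected region. The outline is a single polygon with 4 vertices. Extrusion per mm of travel: 0.4 × 0.25 / (π × 0.875²) = 0.041575. Accumulating E over each segment gives final E = 3.6586.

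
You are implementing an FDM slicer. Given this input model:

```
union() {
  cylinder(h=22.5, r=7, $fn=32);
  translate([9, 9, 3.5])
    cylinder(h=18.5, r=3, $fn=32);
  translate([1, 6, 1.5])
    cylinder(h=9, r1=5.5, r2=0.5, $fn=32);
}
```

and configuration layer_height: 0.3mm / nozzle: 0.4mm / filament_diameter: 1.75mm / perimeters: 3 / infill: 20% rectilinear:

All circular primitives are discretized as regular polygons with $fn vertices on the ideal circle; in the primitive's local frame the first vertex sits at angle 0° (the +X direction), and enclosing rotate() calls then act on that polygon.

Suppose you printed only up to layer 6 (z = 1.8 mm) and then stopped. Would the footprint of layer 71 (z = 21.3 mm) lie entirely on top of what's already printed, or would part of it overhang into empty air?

Compare the two slices. At z = 1.8: the r=7 cylinder contributes a regular 32-gon of circumradius 7 (area = (32/2)·7.000²·sin(360°/32) = 152.95 mm²); the cylinder at (9, 9) does not reach this height (z outside [3.5, 22]); the cone at (1, 6) contributes a regular 32-gon of circumradius 5.333 (interpolated between r1=5.5 and r2=0.5 at t=0.033) (area = (32/2)·5.333²·sin(360°/32) = 88.79 mm²); Combining (union): the regions partially overlap — summed areas 241.74 mm² minus the doubly-counted overlap 46.12 mm² gives 195.62 mm² — area = 195.62 mm². At z = 21.3: the r=7 cylinder gives a regular 32-gon of circumradius 7 (constant along its height) (area = (32/2)·7.000²·sin(360°/32) = 152.95 mm²); the r=3 cylinder at (9, 9) contributes a regular 32-gon of circumradius 3 (area = (32/2)·3.000²·sin(360°/32) = 28.09 mm²); the cone at (1, 6) does not reach this height (z outside [1.5, 10.5]); Taking the union: the 2 present regions are separate (no shared area or edge), so areas and boundary lengths simply add and each stays a separate island — area = 181.04 mm². Checking containment: at z = 21.3 the cross-section extends beyond the z = 1.8 cross-section by about 28.09 mm².

part overhangs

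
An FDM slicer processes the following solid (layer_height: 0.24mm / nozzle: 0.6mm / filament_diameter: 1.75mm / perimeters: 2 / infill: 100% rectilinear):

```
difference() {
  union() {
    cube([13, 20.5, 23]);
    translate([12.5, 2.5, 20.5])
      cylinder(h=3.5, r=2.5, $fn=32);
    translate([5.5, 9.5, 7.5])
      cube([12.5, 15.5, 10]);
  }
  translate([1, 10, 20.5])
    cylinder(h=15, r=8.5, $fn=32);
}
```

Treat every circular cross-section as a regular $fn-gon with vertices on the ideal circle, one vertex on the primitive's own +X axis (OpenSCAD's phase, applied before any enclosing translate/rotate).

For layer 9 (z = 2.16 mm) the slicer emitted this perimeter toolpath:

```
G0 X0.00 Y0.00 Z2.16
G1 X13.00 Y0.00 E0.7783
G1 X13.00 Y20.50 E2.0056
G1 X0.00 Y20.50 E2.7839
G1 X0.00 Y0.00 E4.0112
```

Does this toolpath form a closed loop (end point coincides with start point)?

Start point (G0): (0.00, 0.00). End point (last G1): the path returns to the start — closed.

yes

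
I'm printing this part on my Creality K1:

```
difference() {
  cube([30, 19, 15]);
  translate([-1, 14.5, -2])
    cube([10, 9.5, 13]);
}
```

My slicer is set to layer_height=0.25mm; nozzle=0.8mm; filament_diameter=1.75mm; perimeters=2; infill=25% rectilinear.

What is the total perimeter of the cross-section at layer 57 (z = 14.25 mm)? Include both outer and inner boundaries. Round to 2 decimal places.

98.00 mm

At z = 14.25 mm: the cube is present — its section is the full 30×19 rectangle (perimeter 98.00 mm); the cube at (-1, 14.5) does not reach this height (z outside [-2, 11]); After the difference (first − rest): none of the subtracted shapes is present at this height, so the 30×19 cube is unchanged — boundary = 98.00 mm. Overall, the cross-section is a single solid region. Total boundary length (outer) = 98.00 mm.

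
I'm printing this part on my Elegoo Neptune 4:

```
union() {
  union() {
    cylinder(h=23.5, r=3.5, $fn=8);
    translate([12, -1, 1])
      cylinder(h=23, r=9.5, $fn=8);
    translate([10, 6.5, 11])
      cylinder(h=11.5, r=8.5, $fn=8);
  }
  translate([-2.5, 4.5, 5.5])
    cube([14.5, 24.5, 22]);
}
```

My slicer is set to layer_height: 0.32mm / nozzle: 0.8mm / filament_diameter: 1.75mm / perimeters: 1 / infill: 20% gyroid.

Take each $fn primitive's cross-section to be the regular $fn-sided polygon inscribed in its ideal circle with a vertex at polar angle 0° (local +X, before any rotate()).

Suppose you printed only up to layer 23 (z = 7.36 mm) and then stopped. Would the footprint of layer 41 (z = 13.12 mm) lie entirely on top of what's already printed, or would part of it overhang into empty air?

Compare the two slices. At z = 7.36: the cylinder: section is a regular 8-gon, circumradius r=3.5 (area = (8/2)·3.500²·sin(360°/8) = 34.65 mm²); the cylinder at (12, -1): section is a regular 8-gon, circumradius r=9.5 (area = (8/2)·9.500²·sin(360°/8) = 255.27 mm²); the cylinder at (10, 6.5) does not reach this height (z outside [11, 22.5]); Combining (union): the regions partially overlap — summed areas 289.91 mm² minus the doubly-counted overlap 1.00 mm² gives 288.91 mm² — area = 288.91 mm²; the 14.5×24.5 cube at (-2.5, 4.5) contributes its full rectangle (area 355.25 mm²); Combining (union): the regions partially overlap — summed areas 644.16 mm² minus the doubly-counted overlap 17.83 mm² gives 626.33 mm² — area = 626.33 mm². At z = 13.12: the r=3.5 cylinder gives a regular 8-gon of circumradius 3.5 (constant along its height) (area = (8/2)·3.500²·sin(360°/8) = 34.65 mm²); the r=9.5 cylinder at (12, -1) gives a regular 8-gon of circumradius 9.5 (constant along its height) (area = (8/2)·9.500²·sin(360°/8) = 255.27 mm²); the cylinder at (10, 6.5): section is a regular 8-gon, circumradius r=8.5 (area = (8/2)·8.500²·sin(360°/8) = 204.35 mm²); Taking the union: the regions partially overlap — summed areas 494.27 mm² minus the doubly-counted overlap 101.55 mm² gives 392.72 mm² — area = 392.72 mm²; the cube at (-2.5, 4.5) (footprint 14.5×24.5) is included at this height (area 355.25 mm²); Taking the union: the regions partially overlap — summed areas 747.97 mm² minus the doubly-counted overlap 87.43 mm² gives 660.54 mm² — area = 660.54 mm². Checking containment: at z = 13.12 the cross-section extends beyond the z = 7.36 cross-section by about 34.20 mm².

part overhangs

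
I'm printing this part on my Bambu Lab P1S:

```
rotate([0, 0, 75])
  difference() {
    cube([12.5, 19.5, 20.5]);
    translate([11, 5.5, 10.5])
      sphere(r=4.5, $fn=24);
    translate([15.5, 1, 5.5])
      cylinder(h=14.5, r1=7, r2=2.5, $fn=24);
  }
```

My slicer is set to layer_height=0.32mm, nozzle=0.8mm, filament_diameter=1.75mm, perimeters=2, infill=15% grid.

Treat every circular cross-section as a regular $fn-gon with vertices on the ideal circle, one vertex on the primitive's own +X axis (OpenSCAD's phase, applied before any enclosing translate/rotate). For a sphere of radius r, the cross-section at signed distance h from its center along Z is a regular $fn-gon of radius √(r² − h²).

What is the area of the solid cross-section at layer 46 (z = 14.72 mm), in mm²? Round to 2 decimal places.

At z = 14.72 mm: the 12.5×19.5 cube contributes its full rectangle (area 243.75 mm²); the r=4.5 sphere at (11, 5.5) slices to a regular 24-gon of circumradius 1.563 (√(r²−h²) with h=4.22 from center) (area = (24/2)·1.563²·sin(360°/24) = 7.58 mm²); the cone at (15.5, 1) contributes a regular 24-gon of circumradius 4.139 (interpolated between r1=7 and r2=2.5 at t=0.636) (area = (24/2)·4.139²·sin(360°/24) = 53.20 mm²); After the difference (first − rest): starting from the 12.5×19.5 cube (243.75 mm²), the r=4.5 sphere at (11, 5.5) partially overlaps it — only the 7.55 mm² overlap (of its 7.58 mm²) is removed, clipping the outline; the cone at (15.5, 1) partially overlaps it — only the 3.23 mm² overlap (of its 53.20 mm²) is removed, clipping the outline — area = 232.97 mm²; (whole slice rotated 75° about Z — lengths, areas and connectivity unchanged). Overall, the cross-section is a single solid region. Net area = 232.97 mm².

232.97 mm²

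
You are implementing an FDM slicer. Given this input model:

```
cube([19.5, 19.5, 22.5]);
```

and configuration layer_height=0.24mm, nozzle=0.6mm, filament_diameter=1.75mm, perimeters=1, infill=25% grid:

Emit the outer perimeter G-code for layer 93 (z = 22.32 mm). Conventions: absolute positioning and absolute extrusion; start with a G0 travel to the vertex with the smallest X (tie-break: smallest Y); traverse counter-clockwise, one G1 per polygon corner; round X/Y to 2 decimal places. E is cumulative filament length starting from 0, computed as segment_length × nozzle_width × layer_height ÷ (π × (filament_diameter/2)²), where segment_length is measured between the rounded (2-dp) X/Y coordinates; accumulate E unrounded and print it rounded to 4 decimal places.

G0 X0.00 Y0.00 Z22.32
G1 X19.50 Y0.00 E1.1674
G1 X19.50 Y19.50 E2.3349
G1 X0.00 Y19.50 E3.5023
G1 X0.00 Y0.00 E4.6697

At z = 22.32 mm: the cube is present — its section is the full 19.5×19.5 rectangle. The outline is a single polygon with 4 vertices. Extrusion per mm of travel: 0.6 × 0.24 / (π × 0.875²) = 0.059868. Accumulating E over each segment gives final E = 4.6697.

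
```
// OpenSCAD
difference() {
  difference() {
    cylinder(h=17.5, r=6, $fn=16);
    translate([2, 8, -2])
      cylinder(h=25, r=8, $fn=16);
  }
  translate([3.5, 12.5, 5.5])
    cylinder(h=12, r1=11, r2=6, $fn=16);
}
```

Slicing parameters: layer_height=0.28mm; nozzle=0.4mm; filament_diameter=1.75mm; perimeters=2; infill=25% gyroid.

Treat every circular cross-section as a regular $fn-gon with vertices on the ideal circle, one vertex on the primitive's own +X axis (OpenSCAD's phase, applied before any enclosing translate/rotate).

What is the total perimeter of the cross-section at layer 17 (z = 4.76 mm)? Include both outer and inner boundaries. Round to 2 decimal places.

At z = 4.76 mm: the r=6 cylinder contributes a regular 16-gon of circumradius 6 (perimeter = 2·16·6.000·sin(180°/16) = 37.46 mm); the cylinder at (2, 8): section is a regular 16-gon, circumradius r=8 (perimeter = 2·16·8.000·sin(180°/16) = 49.94 mm); After the difference (first − rest): starting from the r=6 cylinder, the r=8 cylinder at (2, 8) partially overlaps it — only the 42.45 mm² overlap (of its 195.93 mm²) is removed, clipping the outline — boundary = 35.81 mm; the cone at (3.5, 12.5) is not intersected at this z (z outside [5.5, 17.5]); Taking the first minus the rest: none of the subtracted shapes is present at this height, so that combined region is unchanged — boundary = 35.81 mm. Overall, the cross-section is a single solid region. Total boundary length (outer) = 35.81 mm.

35.81 mm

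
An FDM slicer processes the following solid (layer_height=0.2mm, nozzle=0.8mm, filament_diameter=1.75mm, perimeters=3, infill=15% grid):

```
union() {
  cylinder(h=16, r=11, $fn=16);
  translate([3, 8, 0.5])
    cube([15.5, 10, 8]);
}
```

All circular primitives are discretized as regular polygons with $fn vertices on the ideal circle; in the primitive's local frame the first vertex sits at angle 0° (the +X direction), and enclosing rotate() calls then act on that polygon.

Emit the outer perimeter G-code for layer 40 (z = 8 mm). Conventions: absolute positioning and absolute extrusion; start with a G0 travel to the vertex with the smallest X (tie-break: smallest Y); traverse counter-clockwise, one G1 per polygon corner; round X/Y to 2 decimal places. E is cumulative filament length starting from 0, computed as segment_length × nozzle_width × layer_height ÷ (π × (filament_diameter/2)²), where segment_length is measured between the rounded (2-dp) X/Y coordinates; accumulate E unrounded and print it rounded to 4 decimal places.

G0 X-11.00 Y0.00 Z8.00
G1 X-10.16 Y-4.21 E0.2856
G1 X-7.78 Y-7.78 E0.5710
G1 X-4.21 Y-10.16 E0.8564
G1 X0.00 Y-11.00 E1.1420
G1 X4.21 Y-10.16 E1.4275
G1 X7.78 Y-7.78 E1.7129
G1 X10.16 Y-4.21 E1.9984
G1 X11.00 Y0.00 E2.2839
G1 X10.16 Y4.21 E2.5695
G1 X7.78 Y7.78 E2.8549
G1 X7.45 Y8.00 E2.8813
G1 X18.50 Y8.00 E3.6163
G1 X18.50 Y18.00 E4.2815
G1 X3.00 Y18.00 E5.3126
G1 X3.00 Y10.40 E5.8182
G1 X0.00 Y11.00 E6.0217
G1 X-4.21 Y10.16 E6.3072
G1 X-7.78 Y7.78 E6.5927
G1 X-10.16 Y4.21 E6.8781
G1 X-11.00 Y0.00 E7.1636

At z = 8 mm: the r=11 cylinder gives a regular 16-gon of circumradius 11 (constant along its height); the cube at (3, 8) (footprint 15.5×10) is included at this height; Merging all regions: the regions partially overlap (shared area 6.26 mm²), so overlapping operands fuse into one piece — 1 connected region. The outline is a single polygon with 20 vertices. Extrusion per mm of travel: 0.8 × 0.2 / (π × 0.875²) = 0.066520. Accumulating E over each segment gives final E = 7.1636.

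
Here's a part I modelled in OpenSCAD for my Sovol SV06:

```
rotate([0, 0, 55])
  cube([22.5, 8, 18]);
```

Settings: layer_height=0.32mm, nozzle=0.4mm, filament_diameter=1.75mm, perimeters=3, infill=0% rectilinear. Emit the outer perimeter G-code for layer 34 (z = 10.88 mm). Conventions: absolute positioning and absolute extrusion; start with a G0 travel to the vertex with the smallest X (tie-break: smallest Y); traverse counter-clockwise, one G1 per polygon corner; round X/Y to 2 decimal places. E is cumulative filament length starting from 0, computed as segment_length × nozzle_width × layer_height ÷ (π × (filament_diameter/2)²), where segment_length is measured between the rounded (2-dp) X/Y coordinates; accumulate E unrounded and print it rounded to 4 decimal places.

At z = 10.88 mm: the 22.5×8 cube contributes its full rectangle; (whole slice rotated 55° about Z — lengths, areas and connectivity unchanged). The outline is a single polygon with 4 vertices. Extrusion per mm of travel: 0.4 × 0.32 / (π × 0.875²) = 0.053216. Accumulating E over each segment gives final E = 3.2463.

G0 X-6.55 Y4.59 Z10.88
G1 X0.00 Y0.00 E0.4256
G1 X12.91 Y18.43 E1.6231
G1 X6.35 Y23.02 E2.0492
G1 X-6.55 Y4.59 E3.2463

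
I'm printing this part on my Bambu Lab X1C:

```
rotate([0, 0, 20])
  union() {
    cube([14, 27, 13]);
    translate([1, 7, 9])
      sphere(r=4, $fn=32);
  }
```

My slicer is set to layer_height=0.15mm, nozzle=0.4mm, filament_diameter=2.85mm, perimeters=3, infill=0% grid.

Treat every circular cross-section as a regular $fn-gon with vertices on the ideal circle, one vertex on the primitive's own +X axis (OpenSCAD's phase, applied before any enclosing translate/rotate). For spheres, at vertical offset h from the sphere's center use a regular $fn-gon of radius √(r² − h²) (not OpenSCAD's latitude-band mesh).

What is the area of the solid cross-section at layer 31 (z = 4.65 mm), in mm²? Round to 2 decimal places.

At z = 4.65 mm: the cube is present — its section is the full 14×27 rectangle (area 378.00 mm²); the sphere at (1, 7) does not reach this height (|z−center|=4.350 > r=4); Merging all regions: only the 14×27 cube is present, so the union is just that shape — area = 378.00 mm²; (whole slice rotated 20° about Z — lengths, areas and connectivity unchanged). Overall, the cross-section is a single solid region. Net area = 378.00 mm².

378.00 mm²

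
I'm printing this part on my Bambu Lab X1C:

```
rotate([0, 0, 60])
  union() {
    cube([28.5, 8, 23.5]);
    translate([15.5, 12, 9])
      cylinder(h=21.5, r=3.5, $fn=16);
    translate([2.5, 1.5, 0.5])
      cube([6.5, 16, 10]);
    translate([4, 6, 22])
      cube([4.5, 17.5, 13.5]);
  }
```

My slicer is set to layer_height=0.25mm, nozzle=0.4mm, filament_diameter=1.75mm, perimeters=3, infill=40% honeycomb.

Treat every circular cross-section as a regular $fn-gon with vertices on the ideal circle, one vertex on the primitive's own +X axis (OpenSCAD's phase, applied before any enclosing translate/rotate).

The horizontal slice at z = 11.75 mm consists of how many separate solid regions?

At z = 11.75 mm: the cube (footprint 28.5×8) is included at this height; the cylinder at (15.5, 12): section is a regular 16-gon, circumradius r=3.5; the cube at (2.5, 1.5) is absent (z outside [0.5, 10.5]); the cube at (4, 6) is not intersected at this z (z outside [22, 35.5]); Merging all regions: the 2 present regions are separate (no shared area or edge), so areas and boundary lengths simply add and each stays a separate island — 2 connected regions; (whole slice rotated 60° about Z — lengths, areas and connectivity unchanged). The result has 2 disconnected regions.

2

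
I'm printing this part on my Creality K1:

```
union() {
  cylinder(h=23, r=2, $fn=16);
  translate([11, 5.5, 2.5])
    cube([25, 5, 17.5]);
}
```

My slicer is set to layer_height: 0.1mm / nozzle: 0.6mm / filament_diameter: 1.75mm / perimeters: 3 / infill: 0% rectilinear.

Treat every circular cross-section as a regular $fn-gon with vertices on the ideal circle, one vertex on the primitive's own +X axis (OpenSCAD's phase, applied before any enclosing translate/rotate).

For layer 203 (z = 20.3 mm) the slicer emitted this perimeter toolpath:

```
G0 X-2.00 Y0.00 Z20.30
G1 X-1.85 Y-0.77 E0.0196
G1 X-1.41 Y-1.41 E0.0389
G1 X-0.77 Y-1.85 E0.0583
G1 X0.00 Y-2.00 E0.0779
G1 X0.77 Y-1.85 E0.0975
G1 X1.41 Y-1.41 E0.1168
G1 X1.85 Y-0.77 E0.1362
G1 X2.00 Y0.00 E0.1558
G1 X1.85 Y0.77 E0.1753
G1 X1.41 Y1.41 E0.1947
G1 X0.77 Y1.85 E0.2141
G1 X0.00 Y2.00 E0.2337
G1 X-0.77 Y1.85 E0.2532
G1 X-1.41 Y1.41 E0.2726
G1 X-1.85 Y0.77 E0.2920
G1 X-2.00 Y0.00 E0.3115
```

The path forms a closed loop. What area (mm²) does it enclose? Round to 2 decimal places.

12.25 mm²

Apply the shoelace formula to the sequence of (X, Y) vertices; enclosed area = 12.25 mm².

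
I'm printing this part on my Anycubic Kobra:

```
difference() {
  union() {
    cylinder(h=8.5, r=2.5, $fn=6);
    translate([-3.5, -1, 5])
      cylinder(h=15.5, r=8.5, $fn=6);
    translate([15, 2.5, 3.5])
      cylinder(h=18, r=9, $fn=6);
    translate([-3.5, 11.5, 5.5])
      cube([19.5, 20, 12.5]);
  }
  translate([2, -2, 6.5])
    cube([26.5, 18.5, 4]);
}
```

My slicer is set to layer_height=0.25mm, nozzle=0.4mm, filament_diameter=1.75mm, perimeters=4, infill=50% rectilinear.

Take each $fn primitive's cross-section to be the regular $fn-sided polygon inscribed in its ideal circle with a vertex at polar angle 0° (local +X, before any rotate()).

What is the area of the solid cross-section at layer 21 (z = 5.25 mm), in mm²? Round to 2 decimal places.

At z = 5.25 mm: the r=2.5 cylinder contributes a regular 6-gon of circumradius 2.5 (area = (6/2)·2.500²·sin(360°/6) = 16.24 mm²); the r=8.5 cylinder at (-3.5, -1) gives a regular 6-gon of circumradius 8.5 (constant along its height) (area = (6/2)·8.500²·sin(360°/6) = 187.71 mm²); the r=9 cylinder at (15, 2.5) contributes a regular 6-gon of circumradius 9 (area = (6/2)·9.000²·sin(360°/6) = 210.44 mm²); the cube at (-3.5, 11.5) is absent (z outside [5.5, 18]); Combining (union): the regions partially overlap — summed areas 414.39 mm² minus the doubly-counted overlap 16.24 mm² gives 398.16 mm² — area = 398.16 mm²; the cube at (2, -2) is not intersected at this z (z outside [6.5, 10.5]); Subtracting the remaining from the first: none of the subtracted shapes is present at this height, so that combined region is unchanged — area = 398.16 mm². Overall, the cross-section has 2 separate islands. Net area = 398.16 mm².

398.16 mm²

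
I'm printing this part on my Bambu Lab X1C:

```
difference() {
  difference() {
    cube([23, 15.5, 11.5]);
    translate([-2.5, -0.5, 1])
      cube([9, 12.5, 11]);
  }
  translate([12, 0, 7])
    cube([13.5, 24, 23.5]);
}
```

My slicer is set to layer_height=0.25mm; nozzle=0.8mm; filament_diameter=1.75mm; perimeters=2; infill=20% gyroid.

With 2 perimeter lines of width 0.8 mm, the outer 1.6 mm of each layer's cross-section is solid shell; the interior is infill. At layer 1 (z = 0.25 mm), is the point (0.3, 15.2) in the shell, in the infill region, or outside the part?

shell

At z = 0.25 mm: the cube is present — its section is the full 23×15.5 rectangle; the cube at (-2.5, -0.5) does not reach this height (z outside [1, 12]); After the difference (first − rest): none of the subtracted shapes is present at this height, so the 23×15.5 cube is unchanged — 1 connected region; the cube at (12, 0) is absent (z outside [7, 30.5]); Taking the first minus the rest: none of the subtracted shapes is present at this height, so the result so far is unchanged — 1 connected region. Overall, the cross-section is a single solid region. The nearest boundary edge runs (0.00, 15.50)→(0.00, 0.00); distance from the point to it = 0.30 mm. The point is inside the cross-section, 0.30 mm from the nearest boundary — within the 1.6 mm shell band (2 × 0.8).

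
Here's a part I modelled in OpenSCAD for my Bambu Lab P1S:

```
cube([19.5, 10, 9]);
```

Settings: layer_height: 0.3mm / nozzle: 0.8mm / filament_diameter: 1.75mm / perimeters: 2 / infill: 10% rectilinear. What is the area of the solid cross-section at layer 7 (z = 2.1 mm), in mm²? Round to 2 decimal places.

At z = 2.1 mm: the 19.5×10 cube contributes its full rectangle (area 195.00 mm²). Overall, the cross-section is a single solid region. Net area = 195.00 mm².

195.00 mm²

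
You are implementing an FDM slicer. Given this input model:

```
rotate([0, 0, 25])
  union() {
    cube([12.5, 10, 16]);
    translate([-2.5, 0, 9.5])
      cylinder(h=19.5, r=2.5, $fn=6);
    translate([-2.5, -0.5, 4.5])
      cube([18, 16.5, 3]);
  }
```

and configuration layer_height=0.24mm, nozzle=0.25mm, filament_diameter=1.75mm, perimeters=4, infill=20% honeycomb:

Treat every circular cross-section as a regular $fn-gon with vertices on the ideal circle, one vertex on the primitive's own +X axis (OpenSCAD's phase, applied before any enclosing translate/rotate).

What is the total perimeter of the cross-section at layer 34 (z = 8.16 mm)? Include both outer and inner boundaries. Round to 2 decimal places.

45.00 mm

At z = 8.16 mm: the cube is present — its section is the full 12.5×10 rectangle (perimeter 45.00 mm); the cylinder at (-2.5, 0) is not intersected at this z (z outside [9.5, 29]); the cube at (-2.5, -0.5) is not intersected at this z (z outside [4.5, 7.5]); Merging all regions: only the 12.5×10 cube is present, so the union is just that shape — boundary = 45.00 mm; (rotated 25° about Z; rotation is an isometry so areas/perimeters/island counts are preserved). Overall, the cross-section is a single solid region. Total boundary length (outer) = 45.00 mm.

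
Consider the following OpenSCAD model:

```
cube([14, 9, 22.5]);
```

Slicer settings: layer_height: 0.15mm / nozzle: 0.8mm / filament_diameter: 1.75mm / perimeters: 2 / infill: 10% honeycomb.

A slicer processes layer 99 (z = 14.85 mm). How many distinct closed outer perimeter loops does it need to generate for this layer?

1

At z = 14.85 mm: the cube (footprint 14×9) is included at this height. The result has 1 disconnected region.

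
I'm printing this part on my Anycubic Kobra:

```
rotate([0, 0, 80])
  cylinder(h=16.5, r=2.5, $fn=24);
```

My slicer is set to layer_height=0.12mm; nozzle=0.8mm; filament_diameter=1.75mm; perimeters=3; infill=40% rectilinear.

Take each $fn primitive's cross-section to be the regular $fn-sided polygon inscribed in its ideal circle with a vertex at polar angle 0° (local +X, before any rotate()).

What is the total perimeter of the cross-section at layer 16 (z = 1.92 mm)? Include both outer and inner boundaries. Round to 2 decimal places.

At z = 1.92 mm: the r=2.5 cylinder contributes a regular 24-gon of circumradius 2.5 (perimeter = 2·24·2.500·sin(180°/24) = 15.66 mm); (whole slice rotated 80° about Z — lengths, areas and connectivity unchanged). Overall, the cross-section is a single solid region. Total boundary length (outer) = 15.66 mm.

15.66 mm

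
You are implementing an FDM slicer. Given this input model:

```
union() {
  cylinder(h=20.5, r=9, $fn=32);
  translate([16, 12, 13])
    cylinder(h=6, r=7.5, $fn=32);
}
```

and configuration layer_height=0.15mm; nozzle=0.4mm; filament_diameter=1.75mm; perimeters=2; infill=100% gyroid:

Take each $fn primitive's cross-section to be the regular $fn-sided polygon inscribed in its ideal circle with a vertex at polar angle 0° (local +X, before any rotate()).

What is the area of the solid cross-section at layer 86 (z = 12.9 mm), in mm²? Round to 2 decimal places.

252.84 mm²

At z = 12.9 mm: the cylinder: section is a regular 32-gon, circumradius r=9 (area = (32/2)·9.000²·sin(360°/32) = 252.84 mm²); the cylinder at (16, 12) is not intersected at this z (z outside [13, 19]); Taking the union: only the r=9 cylinder is present, so the union is just that shape — area = 252.84 mm². Overall, the cross-section is a single solid region. Net area = 252.84 mm².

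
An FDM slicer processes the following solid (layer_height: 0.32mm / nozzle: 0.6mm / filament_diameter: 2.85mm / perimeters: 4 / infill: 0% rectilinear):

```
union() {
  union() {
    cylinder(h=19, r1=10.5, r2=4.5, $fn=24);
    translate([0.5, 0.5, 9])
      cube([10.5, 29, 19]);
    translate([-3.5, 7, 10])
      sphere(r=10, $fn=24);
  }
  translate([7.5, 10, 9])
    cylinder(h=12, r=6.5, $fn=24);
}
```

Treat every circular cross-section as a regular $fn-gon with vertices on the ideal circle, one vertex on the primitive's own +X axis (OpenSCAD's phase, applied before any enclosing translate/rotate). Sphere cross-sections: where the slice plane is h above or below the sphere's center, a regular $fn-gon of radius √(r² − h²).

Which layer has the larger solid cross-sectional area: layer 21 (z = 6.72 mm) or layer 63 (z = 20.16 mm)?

layer 21 (z = 6.72 mm)

Layer 21 (z = 6.72): the cone (r1=10.5→r2=4.5) has section circumradius 8.378 here — a regular 24-gon (area = (24/2)·8.378²·sin(360°/24) = 218.00 mm²); the cube at (0.5, 0.5) is absent (z outside [9, 28]); the sphere at (-3.5, 7): section is a regular 24-gon, circumradius = √(r²−h²) = √(10²−3.28²) = 9.447 (area = (24/2)·9.447²·sin(360°/24) = 277.17 mm²); Combining (union): the regions partially overlap — summed areas 495.16 mm² minus the doubly-counted overlap 112.11 mm² gives 383.05 mm² — area = 383.05 mm²; the cylinder at (7.5, 10) is not intersected at this z (z outside [9, 21]); Combining (union): only the result so far is present, so the union is just that shape — area = 383.05 mm². So its area = 383.05 mm². Layer 63 (z = 20.16): the cone is not intersected at this z (z outside [0, 19]); the 10.5×29 cube at (0.5, 0.5) contributes its full rectangle (area 304.50 mm²); the sphere at (-3.5, 7) is absent (|z−center|=10.160 > r=10); Merging all regions: only the 10.5×29 cube at (0.5, 0.5) is present, so the union is just that shape — area = 304.50 mm²; the r=6.5 cylinder at (7.5, 10) gives a regular 24-gon of circumradius 6.5 (constant along its height) (area = (24/2)·6.500²·sin(360°/24) = 131.22 mm²); Combining (union): the regions partially overlap — summed areas 435.72 mm² minus the doubly-counted overlap 108.54 mm² gives 327.18 mm² — area = 327.18 mm². So its area = 327.18 mm². Layer 21 is larger (383.05 vs 327.18 mm²).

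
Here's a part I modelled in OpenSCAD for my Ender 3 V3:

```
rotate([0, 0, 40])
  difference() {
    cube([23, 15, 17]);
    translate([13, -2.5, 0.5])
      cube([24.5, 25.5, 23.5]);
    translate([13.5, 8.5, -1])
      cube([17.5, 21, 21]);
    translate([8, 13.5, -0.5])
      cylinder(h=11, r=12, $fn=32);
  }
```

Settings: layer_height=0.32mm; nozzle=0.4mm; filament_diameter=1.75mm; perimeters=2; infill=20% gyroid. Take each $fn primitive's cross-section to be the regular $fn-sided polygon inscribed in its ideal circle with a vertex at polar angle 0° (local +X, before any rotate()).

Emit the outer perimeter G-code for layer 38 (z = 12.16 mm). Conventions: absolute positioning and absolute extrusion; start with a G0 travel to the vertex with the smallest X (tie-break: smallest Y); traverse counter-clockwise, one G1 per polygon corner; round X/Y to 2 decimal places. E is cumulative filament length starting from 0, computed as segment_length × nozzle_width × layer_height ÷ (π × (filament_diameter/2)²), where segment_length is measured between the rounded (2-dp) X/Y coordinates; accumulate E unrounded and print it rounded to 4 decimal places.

At z = 12.16 mm: the 23×15 cube contributes its full rectangle; the cube at (13, -2.5) (footprint 24.5×25.5) is included at this height; the cube at (13.5, 8.5) is present — its section is the full 17.5×21 rectangle; the cylinder at (8, 13.5) is not intersected at this z (z outside [-0.5, 10.5]); After the difference (first − rest): starting from the 23×15 cube, the 24.5×25.5 cube at (13, -2.5) partially overlaps it — only the 150.00 mm² overlap (of its 624.75 mm²) is removed, clipping the outline; the 17.5×21 cube at (13.5, 8.5) misses the remaining region (no effect) — 1 connected region; (rotated 40° about Z; rotation is an isometry so areas/perimeters/island counts are preserved). The outline is a single polygon with 4 vertices. Extrusion per mm of travel: 0.4 × 0.32 / (π × 0.875²) = 0.053216. Accumulating E over each segment gives final E = 2.9803.

G0 X-9.64 Y11.49 Z12.16
G1 X0.00 Y0.00 E0.7982
G1 X9.96 Y8.36 E1.4902
G1 X0.32 Y19.85 E2.2883
G1 X-9.64 Y11.49 E2.9803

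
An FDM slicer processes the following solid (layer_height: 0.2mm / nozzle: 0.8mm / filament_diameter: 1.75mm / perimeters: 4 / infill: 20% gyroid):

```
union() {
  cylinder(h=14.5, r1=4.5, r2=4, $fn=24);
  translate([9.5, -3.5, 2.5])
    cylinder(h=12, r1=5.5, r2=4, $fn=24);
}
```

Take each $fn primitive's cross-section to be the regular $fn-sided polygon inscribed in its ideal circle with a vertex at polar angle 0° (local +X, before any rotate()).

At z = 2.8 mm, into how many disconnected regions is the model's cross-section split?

At z = 2.8 mm: the cone (r1=4.5→r2=4) has section circumradius 4.403 here — a regular 24-gon; the cone at (9.5, -3.5) contributes a regular 24-gon of circumradius 5.463 (interpolated between r1=5.5 and r2=4 at t=0.025); Combining (union): the 2 present regions are separate (no shared area or edge), so areas and boundary lengths simply add and each stays a separate island — 2 connected regions. The result has 2 disconnected regions.

2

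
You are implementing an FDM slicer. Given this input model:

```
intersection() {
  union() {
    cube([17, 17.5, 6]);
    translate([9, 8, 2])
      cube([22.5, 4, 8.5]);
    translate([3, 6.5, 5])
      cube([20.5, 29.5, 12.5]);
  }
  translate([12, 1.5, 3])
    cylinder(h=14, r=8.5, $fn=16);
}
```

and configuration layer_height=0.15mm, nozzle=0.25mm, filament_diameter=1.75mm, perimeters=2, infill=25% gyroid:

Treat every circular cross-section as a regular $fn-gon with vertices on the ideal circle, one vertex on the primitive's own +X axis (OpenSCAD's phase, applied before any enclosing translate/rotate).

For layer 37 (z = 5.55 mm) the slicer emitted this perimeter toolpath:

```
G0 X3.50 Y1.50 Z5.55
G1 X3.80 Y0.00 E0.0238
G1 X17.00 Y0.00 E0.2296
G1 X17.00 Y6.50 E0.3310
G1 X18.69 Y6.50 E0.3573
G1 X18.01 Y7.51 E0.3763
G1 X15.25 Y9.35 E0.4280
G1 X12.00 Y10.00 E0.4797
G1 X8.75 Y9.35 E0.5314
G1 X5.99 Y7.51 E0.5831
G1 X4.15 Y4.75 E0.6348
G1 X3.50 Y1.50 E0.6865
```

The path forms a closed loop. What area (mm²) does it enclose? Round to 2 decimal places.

Apply the shoelace formula to the sequence of (X, Y) vertices; enclosed area = 116.28 mm².

116.28 mm²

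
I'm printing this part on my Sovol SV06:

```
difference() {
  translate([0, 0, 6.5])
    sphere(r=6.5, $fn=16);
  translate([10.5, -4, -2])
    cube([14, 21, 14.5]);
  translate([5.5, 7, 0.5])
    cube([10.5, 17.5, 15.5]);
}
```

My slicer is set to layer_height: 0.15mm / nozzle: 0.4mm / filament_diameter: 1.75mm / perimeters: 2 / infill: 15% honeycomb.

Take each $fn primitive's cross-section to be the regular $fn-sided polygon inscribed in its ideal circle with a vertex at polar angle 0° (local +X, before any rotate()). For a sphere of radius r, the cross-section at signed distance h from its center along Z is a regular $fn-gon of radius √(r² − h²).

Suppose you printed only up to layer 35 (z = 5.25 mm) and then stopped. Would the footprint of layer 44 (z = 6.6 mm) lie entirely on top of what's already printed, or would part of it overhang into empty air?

Compare the two slices. At z = 5.25: the r=6.5 sphere contributes a regular 16-gon of circumradius √(6.5²−1.25²) = 6.379 (area = (16/2)·6.379²·sin(360°/16) = 124.56 mm²); the cube at (10.5, -4) (footprint 14×21) is included at this height (area 294.00 mm²); the cube at (5.5, 7) is present — its section is the full 10.5×17.5 rectangle (area 183.75 mm²); After the difference (first − rest): starting from the r=6.5 sphere (124.56 mm²), the 14×21 cube at (10.5, -4) misses the remaining region (no effect); the 10.5×17.5 cube at (5.5, 7) misses the remaining region (no effect) — area = 124.56 mm². At z = 6.6: the r=6.5 sphere contributes a regular 16-gon of circumradius √(6.5²−0.1²) = 6.499 (area = (16/2)·6.499²·sin(360°/16) = 129.32 mm²); the 14×21 cube at (10.5, -4) contributes its full rectangle (area 294.00 mm²); the 10.5×17.5 cube at (5.5, 7) contributes its full rectangle (area 183.75 mm²); After the difference (first − rest): starting from the r=6.5 sphere (129.32 mm²), the 14×21 cube at (10.5, -4) misses the remaining region (no effect); the 10.5×17.5 cube at (5.5, 7) misses the remaining region (no effect) — area = 129.32 mm². Checking containment: at z = 6.6 the cross-section extends beyond the z = 5.25 cross-section by about 4.75 mm².

part overhangs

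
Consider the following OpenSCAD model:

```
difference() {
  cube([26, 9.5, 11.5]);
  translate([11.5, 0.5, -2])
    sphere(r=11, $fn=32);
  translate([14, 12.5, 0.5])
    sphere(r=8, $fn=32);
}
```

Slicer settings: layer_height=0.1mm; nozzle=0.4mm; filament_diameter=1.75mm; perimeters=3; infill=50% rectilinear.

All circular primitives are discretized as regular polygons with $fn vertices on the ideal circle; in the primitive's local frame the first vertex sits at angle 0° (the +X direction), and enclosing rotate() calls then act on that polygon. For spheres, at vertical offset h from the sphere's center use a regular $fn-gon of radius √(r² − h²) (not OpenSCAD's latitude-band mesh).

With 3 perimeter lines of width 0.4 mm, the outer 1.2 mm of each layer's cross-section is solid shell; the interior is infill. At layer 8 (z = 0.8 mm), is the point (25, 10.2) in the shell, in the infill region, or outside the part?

At z = 0.8 mm: the cube is present — its section is the full 26×9.5 rectangle; the sphere at (11.5, 0.5): section is a regular 32-gon, circumradius = √(r²−h²) = √(11²−2.8²) = 10.638; the r=8 sphere at (14, 12.5) slices to a regular 32-gon of circumradius 7.994 (√(r²−h²) with h=0.3 from center); Subtracting the remaining from the first: starting from the 26×9.5 cube, the r=11 sphere at (11.5, 0.5) partially overlaps it — only the 175.06 mm² overlap (of its 353.22 mm²) is removed, clipping the outline; the r=8 sphere at (14, 12.5) partially overlaps it — only the 5.07 mm² overlap (of its 199.49 mm²) is removed, clipping the outline — 2 connected regions. Overall, the cross-section has 2 separate islands. The nearest boundary edge runs (21.40, 9.50)→(26.00, 9.50); distance from the point to it = 0.70 mm. The point is not inside any of the regions above, so it lies outside the cross-section (0.70 mm from the nearest boundary).

outside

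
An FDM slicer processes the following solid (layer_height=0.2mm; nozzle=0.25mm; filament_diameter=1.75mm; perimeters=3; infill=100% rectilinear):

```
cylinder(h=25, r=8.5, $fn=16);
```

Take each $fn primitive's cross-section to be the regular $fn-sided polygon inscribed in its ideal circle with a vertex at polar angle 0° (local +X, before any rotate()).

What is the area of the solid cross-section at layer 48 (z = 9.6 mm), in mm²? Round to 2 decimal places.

221.19 mm²

At z = 9.6 mm: the r=8.5 cylinder contributes a regular 16-gon of circumradius 8.5 (area = (16/2)·8.500²·sin(360°/16) = 221.19 mm²). Overall, the cross-section is a single solid region. Net area = 221.19 mm².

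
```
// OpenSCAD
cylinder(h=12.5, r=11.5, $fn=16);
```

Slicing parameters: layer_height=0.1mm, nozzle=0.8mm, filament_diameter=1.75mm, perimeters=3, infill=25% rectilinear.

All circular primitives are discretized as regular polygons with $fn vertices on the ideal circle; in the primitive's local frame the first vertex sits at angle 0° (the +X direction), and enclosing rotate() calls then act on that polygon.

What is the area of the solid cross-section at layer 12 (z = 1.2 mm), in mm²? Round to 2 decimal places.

404.88 mm²

At z = 1.2 mm: the cylinder: section is a regular 16-gon, circumradius r=11.5 (area = (16/2)·11.500²·sin(360°/16) = 404.88 mm²). Overall, the cross-section is a single solid region. Net area = 404.88 mm².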